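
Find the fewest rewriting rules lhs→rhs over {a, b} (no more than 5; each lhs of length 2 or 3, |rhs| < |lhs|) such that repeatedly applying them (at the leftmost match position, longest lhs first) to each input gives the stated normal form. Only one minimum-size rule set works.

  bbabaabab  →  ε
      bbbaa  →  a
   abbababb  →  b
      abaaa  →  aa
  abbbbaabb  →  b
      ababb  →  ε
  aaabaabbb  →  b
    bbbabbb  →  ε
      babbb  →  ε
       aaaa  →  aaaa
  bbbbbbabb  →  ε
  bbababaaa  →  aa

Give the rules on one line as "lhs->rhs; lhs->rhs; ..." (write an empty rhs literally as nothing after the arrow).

  | bbabaabab => babaabab => baaabab => aabab => abab => bab => ba => ε
  | bbbaa => bbaa => baa => a
  | abbababb => bbababb => bababb => baabb => abb => bb => b
  | abaaa => baaa => aa

ab->b; ba->; bab->ba; bb->b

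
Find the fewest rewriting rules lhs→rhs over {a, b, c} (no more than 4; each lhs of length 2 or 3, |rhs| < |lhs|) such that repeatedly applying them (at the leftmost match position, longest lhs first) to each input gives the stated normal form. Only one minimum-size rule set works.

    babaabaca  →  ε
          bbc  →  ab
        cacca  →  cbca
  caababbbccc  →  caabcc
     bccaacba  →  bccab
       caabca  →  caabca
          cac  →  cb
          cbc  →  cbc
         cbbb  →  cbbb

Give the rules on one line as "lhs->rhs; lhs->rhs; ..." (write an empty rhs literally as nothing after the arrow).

  | babaabaca => baabaca => abaca => aca => ba => ε
  | bbc => ab
  | cacca => cbca
  | caababbbccc => caabbbccc => caababcc => caabcc

ac->b; ba->; bbc->ab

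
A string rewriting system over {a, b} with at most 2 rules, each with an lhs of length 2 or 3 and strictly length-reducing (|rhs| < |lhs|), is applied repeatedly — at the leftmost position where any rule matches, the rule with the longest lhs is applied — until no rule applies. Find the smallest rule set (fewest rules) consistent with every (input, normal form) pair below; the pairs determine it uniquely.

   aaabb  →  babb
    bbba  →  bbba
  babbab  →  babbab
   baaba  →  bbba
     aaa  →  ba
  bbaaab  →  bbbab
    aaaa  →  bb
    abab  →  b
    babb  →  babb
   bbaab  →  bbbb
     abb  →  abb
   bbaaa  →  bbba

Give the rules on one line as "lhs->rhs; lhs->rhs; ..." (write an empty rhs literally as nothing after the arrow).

  | aaabb => babb
  | bbba
  | babbab
  | baaba => bbba

aa->b; aba->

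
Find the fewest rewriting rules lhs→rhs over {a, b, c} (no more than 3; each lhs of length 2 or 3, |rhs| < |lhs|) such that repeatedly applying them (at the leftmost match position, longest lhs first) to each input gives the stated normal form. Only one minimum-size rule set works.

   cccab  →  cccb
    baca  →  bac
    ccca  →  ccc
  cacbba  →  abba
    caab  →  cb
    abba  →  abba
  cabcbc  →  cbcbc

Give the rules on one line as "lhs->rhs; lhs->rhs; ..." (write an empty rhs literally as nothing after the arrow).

ca->c; cac->a

  | cccab => cccb
  | baca => bac
  | ccca => ccc
  | cacbba => abba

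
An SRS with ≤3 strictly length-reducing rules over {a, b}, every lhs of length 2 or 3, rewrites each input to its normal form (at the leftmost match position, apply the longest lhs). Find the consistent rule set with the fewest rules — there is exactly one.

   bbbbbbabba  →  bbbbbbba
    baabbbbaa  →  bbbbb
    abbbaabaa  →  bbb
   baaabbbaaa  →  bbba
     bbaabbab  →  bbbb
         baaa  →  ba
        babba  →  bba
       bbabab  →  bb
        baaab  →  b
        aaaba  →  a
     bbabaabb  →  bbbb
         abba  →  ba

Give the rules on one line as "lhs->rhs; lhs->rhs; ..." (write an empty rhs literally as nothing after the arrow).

aa->; ab->

  | bbbbbbabba => bbbbbbba
  | baabbbbaa => bbbbbaa => bbbbb
  | abbbaabaa => bbaabaa => bbbaa => bbb
  | baaabbbaaa => babbbaaa => bbbaaa => bbba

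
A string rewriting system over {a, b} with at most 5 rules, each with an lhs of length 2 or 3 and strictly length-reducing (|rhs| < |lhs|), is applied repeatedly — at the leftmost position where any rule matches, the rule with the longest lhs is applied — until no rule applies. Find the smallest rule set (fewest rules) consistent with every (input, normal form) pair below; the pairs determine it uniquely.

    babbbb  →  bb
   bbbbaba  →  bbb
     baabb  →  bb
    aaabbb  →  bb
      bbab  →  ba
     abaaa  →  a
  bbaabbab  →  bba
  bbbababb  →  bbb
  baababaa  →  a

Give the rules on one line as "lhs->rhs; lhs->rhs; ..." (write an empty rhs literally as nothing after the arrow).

  | babbbb => abbb => bb
  | bbbbaba => bbbaa => bbb
  | baabb => bb
  | aaabbb => abbb => bb

aa->; aab->; ab->; bab->a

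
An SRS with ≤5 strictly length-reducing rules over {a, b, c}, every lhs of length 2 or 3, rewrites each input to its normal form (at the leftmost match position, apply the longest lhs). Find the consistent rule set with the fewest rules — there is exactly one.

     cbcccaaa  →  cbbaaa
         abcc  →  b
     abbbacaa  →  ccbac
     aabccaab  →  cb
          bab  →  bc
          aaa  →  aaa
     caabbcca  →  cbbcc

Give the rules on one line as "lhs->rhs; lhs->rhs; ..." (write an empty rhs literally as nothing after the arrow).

ab->c; abb->cc; ca->c; ccc->b

  | cbcccaaa => cbbaaa
  | abcc => ccc => b
  | abbbacaa => ccbacaa => ccbaca => ccbac
  | aabccaab => acccaab => abaab => caab => cab => cb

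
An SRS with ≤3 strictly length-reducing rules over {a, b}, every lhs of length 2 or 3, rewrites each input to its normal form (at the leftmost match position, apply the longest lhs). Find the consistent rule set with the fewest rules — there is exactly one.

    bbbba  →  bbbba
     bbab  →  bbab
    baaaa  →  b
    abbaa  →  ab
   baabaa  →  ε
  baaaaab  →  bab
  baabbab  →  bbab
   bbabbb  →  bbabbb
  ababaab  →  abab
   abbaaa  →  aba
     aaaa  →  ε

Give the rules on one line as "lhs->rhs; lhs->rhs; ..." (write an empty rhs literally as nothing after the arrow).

  | bbbba
  | bbab
  | baaaa => aa => b
  | abbaa => ab

aa->b; baa->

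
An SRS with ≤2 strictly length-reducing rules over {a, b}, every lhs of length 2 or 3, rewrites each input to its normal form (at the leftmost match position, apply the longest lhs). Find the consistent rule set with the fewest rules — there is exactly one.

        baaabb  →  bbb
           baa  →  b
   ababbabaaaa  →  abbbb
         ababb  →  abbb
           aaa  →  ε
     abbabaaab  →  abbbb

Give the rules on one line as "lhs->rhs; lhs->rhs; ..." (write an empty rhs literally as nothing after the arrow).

aaa->; ba->b

  | baaabb => baabb => babb => bbb
  | baa => ba => b
  | ababbabaaaa => abbbabaaaa => abbbbaaaa => abbbbaaa => abbbbaa => abbbba => abbbb
  | ababb => abbb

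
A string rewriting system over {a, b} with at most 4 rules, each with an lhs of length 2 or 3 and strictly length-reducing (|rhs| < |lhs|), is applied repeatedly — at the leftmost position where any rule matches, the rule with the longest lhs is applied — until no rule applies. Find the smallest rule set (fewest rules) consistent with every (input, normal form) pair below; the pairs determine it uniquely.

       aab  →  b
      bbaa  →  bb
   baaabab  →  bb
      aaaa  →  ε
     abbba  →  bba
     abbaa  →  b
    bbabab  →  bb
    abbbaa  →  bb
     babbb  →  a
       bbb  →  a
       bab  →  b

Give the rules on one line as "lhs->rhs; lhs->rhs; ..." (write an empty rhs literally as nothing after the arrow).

  | aab => b
  | bbaa => bb
  | baaabab => baabab => bbab => bb
  | aaaa => aaa => aa => ε

aa->; aaa->aa; ab->; bbb->a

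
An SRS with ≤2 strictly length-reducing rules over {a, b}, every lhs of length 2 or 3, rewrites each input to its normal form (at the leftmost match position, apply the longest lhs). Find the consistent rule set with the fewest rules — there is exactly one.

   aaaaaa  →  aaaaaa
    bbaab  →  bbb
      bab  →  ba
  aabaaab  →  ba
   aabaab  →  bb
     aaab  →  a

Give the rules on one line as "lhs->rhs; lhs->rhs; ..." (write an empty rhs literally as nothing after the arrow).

aab->b; ab->a

  | aaaaaa
  | bbaab => bbb
  | bab => ba
  | aabaaab => baaab => bab => ba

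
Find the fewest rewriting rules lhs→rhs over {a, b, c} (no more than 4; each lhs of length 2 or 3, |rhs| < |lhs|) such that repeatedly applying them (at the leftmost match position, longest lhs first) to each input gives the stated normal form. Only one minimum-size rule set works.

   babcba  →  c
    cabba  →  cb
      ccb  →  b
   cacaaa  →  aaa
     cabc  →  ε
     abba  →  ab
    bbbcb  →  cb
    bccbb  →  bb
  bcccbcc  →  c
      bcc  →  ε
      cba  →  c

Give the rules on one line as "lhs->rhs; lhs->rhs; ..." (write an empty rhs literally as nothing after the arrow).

  | babcba => bcba => cba => c
  | cabba => cbba => cb
  | ccb => b
  | cacaaa => ccaaa => aaa

ba->; bc->c; ca->c; cc->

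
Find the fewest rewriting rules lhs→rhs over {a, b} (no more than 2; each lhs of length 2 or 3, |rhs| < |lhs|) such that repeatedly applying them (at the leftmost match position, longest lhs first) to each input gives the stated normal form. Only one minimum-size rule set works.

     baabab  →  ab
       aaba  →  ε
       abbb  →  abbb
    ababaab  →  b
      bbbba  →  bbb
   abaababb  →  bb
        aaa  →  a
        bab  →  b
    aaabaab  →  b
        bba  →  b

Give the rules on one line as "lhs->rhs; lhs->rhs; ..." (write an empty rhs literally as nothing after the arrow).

aa->; ba->

  | baabab => abab => ab
  | aaba => ba => ε
  | abbb
  | ababaab => abaab => aab => b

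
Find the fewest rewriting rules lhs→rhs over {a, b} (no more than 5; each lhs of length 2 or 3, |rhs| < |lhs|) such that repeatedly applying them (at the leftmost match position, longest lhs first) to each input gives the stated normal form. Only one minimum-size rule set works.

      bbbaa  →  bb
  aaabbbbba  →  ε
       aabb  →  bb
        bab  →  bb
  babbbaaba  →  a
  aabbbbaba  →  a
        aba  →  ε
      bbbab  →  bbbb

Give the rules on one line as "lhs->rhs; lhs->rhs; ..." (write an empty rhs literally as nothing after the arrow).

  | bbbaa => bb
  | aaabbbbba => abbbbba => abbbba => abbba => abba => aba => aa => ε
  | aabb => bb
  | bab => bb

aa->; ba->a; baa->; bab->bb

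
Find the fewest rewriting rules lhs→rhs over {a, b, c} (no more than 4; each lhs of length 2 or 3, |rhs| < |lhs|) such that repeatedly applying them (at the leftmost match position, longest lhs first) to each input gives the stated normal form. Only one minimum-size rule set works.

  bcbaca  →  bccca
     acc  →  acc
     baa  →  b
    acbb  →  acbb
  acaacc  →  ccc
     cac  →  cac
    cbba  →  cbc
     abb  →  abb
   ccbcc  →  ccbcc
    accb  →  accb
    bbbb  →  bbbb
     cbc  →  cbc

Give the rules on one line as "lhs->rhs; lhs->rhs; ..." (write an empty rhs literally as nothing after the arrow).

aca->b; ba->c; baa->b

  | bcbaca => bccca
  | acc
  | baa => b
  | acbb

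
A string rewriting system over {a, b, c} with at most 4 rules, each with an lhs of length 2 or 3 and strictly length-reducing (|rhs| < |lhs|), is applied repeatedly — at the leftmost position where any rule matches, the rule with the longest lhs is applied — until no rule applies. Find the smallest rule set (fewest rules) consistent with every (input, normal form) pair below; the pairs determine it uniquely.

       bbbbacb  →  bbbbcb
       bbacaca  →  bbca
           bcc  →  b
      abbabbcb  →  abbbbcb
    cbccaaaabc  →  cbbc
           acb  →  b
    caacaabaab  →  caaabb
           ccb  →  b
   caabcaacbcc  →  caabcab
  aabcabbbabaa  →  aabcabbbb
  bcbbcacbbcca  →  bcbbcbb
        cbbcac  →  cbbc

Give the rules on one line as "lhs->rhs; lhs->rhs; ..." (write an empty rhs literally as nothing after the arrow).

  | bbbbacb => bbbbcb
  | bbacaca => bbcaca => bbca
  | bcc => b
  | abbabbcb => abbbbcb

ac->; ba->b; cc->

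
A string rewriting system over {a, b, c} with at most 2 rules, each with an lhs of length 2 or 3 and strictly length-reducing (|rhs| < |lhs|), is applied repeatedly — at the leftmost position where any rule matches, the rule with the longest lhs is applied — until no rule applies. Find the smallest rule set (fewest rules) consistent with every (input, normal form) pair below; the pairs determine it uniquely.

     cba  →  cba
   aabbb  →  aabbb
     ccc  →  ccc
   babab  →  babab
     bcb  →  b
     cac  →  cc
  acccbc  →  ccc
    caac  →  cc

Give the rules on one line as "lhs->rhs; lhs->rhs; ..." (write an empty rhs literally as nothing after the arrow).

  | cba
  | aabbb
  | ccc
  | babab

ac->c; bc->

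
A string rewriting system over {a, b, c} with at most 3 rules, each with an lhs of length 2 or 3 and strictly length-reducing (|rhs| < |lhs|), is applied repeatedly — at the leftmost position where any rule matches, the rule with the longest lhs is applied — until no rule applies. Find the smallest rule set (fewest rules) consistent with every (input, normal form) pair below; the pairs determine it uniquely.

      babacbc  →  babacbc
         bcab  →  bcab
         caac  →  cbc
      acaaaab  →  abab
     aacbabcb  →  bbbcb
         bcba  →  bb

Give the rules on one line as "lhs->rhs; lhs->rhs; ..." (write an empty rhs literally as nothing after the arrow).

  | babacbc
  | bcab
  | caac => cbc
  | acaaaab => acbaab => abab

aa->b; cba->b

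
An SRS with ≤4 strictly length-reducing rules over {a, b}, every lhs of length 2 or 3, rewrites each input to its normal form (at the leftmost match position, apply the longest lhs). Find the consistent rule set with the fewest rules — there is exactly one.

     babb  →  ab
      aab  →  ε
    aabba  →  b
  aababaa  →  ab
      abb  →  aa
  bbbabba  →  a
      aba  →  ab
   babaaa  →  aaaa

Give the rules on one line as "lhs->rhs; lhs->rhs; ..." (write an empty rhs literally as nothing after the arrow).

aab->; ba->b; bb->a

  | babb => bbb => ab
  | aab => ε
  | aabba => ba => b
  | aababaa => abaa => aba => ab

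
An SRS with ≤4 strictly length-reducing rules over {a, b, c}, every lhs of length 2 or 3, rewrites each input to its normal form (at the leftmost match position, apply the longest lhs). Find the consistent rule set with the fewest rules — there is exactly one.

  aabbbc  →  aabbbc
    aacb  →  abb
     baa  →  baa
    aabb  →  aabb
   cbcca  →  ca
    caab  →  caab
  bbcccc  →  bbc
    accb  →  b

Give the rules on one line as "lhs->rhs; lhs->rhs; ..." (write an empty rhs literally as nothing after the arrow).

  | aabbbc
  | aacb => abb
  | baa
  | aabb

ac->b; cb->; cc->c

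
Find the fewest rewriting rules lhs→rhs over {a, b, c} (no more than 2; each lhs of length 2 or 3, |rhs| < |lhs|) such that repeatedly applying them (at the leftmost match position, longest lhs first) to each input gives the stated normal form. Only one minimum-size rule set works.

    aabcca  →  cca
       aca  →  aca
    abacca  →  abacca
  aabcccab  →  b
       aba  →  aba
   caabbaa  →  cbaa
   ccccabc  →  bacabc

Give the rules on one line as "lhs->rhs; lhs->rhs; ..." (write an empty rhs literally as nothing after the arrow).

  | aabcca => cca
  | aca
  | abacca
  | aabcccab => cccab => baab => b

aab->; ccc->ba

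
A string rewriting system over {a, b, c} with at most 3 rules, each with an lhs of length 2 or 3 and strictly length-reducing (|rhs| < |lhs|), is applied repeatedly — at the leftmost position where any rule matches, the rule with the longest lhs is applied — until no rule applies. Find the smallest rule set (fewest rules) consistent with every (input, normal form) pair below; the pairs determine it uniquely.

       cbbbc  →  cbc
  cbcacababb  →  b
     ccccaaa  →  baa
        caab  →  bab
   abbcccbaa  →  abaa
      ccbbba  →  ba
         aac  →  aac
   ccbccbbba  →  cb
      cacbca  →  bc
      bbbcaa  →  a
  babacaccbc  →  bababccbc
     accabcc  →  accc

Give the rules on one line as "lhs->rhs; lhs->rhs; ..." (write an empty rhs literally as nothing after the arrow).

  | cbbbc => cbc
  | cbcacababb => cbbcababb => ccababb => cbbabb => cabb => bbb => b
  | ccccaaa => cccbaa => ccbaa => cbaa => baa
  | caab => bab

bb->; ca->b; cba->ba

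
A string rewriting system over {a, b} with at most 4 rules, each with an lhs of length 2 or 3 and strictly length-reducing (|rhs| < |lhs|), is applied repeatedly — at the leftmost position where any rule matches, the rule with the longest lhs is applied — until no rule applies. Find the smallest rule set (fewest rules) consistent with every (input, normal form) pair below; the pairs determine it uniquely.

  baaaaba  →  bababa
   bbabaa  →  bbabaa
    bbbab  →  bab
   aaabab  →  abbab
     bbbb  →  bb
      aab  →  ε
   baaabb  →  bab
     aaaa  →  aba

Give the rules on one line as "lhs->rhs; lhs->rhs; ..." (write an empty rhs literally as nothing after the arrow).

  | baaaaba => bababa
  | bbabaa
  | bbbab => bab
  | aaabab => abbab

aaa->ab; aab->; bbb->b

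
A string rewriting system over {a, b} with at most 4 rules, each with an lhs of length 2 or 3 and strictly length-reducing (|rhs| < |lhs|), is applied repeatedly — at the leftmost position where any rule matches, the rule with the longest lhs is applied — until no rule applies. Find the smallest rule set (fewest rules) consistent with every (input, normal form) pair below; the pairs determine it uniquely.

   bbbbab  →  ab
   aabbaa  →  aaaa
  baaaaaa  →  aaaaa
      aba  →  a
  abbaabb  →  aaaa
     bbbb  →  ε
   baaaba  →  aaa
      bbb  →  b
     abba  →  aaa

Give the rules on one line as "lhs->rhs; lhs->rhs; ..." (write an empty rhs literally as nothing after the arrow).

  | bbbbab => bbab => ab
  | aabbaa => aabaa => aaaa
  | baaaaaa => aaaaa
  | aba => a

aab->aa; abb->aa; ba->; bb->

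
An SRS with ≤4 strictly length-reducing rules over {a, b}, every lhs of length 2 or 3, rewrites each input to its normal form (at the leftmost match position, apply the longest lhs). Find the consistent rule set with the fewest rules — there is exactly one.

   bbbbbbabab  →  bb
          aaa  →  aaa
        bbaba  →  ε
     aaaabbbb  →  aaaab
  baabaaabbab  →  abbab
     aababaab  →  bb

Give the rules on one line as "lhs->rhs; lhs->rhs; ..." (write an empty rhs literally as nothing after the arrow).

  | bbbbbbabab => bbbabab => abab => bb
  | aaa
  | bbaba => bbb => ε
  | aaaabbbb => aaaab

aba->b; baa->a; bbb->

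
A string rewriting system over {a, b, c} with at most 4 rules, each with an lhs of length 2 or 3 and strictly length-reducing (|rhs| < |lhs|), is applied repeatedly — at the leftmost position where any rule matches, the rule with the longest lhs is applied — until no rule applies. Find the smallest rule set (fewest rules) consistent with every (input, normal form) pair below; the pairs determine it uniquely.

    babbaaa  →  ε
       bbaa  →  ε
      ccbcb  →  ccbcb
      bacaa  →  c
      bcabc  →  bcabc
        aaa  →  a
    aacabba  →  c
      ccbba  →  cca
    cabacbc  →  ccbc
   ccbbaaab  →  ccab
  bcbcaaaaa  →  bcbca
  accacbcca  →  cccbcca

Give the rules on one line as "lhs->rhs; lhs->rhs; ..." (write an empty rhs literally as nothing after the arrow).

aa->; ac->c; ba->a

  | babbaaa => abbaaa => abaaa => aaaa => aa => ε
  | bbaa => baa => aa => ε
  | ccbcb
  | bacaa => acaa => caa => c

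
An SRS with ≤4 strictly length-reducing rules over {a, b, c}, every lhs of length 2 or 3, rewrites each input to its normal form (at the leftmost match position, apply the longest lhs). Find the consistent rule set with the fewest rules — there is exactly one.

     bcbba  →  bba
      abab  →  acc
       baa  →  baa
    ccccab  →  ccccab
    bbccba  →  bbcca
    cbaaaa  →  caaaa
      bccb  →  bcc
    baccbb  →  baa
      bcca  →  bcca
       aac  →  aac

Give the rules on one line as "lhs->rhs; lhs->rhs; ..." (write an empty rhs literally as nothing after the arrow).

acb->aa; bab->cc; cb->c; cbb->b

  | bcbba => bba
  | abab => acc
  | baa
  | ccccab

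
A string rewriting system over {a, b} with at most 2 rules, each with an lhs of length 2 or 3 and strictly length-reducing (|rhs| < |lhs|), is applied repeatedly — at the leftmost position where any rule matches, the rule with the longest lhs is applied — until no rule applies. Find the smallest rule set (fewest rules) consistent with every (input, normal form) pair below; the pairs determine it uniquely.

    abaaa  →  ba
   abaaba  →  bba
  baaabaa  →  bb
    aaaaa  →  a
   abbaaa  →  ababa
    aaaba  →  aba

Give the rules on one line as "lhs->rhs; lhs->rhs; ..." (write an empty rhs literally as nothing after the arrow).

  | abaaa => aaba => ba
  | abaaba => aabba => bba
  | baaabaa => ababaa => abaab => aabb => bb
  | aaaaa => aaa => a

aa->; baa->ab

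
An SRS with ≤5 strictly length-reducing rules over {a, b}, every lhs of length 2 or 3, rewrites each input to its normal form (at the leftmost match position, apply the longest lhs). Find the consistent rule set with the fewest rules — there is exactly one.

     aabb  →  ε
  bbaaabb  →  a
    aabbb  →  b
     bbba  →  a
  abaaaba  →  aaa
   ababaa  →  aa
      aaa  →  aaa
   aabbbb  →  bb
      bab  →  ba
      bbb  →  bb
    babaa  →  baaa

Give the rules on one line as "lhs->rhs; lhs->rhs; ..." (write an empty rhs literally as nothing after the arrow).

ab->; bab->ba; bba->a; bbb->bb

  | aabb => ab => ε
  | bbaaabb => aaabb => aab => a
  | aabbb => abb => b
  | bbba => bba => a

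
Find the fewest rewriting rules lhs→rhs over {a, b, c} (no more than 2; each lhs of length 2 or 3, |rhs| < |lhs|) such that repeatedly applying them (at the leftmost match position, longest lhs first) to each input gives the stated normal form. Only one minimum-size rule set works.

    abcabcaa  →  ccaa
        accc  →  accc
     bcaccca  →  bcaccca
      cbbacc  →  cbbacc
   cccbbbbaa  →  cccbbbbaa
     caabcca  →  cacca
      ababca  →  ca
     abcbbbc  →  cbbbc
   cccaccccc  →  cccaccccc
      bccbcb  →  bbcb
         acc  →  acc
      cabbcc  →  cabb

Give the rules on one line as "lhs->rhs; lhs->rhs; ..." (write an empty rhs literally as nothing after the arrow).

abc->c; bcc->b

  | abcabcaa => cabcaa => ccaa
  | accc
  | bcaccca
  | cbbacc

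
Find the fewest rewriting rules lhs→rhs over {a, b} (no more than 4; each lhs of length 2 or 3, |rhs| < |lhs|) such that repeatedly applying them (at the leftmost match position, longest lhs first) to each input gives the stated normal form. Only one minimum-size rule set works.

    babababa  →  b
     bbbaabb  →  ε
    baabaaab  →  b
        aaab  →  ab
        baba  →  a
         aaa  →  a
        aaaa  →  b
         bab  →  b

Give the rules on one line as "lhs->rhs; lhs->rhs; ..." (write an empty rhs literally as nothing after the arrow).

aa->b; aaa->a; bab->aa; bb->

  | babababa => aaababa => ababa => aaaa => aa => b
  | bbbaabb => baabb => bbbb => bb => ε
  | baabaaab => bbbaaab => baaab => bab => aa => b
  | aaab => ab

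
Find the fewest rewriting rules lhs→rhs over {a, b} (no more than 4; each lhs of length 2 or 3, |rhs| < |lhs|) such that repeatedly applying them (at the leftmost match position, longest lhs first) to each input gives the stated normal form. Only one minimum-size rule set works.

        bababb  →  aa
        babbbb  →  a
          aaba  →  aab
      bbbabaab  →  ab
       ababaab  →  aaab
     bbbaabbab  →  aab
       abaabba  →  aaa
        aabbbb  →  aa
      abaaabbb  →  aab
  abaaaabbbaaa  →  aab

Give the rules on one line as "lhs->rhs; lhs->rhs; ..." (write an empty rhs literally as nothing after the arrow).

  | bababb => ababb => aabb => aa
  | babbbb => abbbb => abb => a
  | aaba => aab
  | bbbabaab => bbaab => ab

abb->a; ba->b; bab->ab; bba->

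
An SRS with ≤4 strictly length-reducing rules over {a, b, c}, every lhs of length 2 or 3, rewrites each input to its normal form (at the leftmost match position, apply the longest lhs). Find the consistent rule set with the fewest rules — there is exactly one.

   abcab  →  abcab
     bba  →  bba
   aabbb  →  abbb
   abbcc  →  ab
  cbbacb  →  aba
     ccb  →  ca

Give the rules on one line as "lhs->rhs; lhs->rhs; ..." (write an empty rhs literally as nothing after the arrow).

aa->a; bcc->; cb->a

  | abcab
  | bba
  | aabbb => abbb
  | abbcc => ab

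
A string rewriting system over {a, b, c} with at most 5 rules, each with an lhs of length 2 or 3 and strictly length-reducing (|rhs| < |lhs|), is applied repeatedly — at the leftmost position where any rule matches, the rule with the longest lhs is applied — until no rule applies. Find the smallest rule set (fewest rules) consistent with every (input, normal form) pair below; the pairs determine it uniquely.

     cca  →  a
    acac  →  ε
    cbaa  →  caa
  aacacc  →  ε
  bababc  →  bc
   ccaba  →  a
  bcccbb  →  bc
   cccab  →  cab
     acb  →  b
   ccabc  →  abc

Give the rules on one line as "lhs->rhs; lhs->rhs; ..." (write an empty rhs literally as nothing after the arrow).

ac->; ba->; cb->c; cc->

  | cca => a
  | acac => ac => ε
  | cbaa => caa
  | aacacc => aacc => ac => ε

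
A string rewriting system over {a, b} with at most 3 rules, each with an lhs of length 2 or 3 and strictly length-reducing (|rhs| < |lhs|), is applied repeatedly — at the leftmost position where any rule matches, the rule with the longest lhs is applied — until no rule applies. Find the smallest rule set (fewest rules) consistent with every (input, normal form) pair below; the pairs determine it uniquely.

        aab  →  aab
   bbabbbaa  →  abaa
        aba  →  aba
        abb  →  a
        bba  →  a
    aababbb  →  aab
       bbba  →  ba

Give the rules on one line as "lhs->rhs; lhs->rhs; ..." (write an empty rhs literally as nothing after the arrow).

  | aab
  | bbabbbaa => abbbaa => abaa
  | aba
  | abb => a

bab->b; bb->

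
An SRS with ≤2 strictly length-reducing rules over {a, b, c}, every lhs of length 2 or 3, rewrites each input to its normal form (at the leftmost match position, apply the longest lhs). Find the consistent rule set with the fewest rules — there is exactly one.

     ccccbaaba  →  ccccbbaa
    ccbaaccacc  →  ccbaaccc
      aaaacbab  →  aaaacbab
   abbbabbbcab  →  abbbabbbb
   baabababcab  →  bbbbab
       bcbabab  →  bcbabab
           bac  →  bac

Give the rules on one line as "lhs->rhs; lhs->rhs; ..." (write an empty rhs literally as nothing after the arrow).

aab->ba; ca->

  | ccccbaaba => ccccbbaa
  | ccbaaccacc => ccbaaccc
  | aaaacbab
  | abbbabbbcab => abbbabbbb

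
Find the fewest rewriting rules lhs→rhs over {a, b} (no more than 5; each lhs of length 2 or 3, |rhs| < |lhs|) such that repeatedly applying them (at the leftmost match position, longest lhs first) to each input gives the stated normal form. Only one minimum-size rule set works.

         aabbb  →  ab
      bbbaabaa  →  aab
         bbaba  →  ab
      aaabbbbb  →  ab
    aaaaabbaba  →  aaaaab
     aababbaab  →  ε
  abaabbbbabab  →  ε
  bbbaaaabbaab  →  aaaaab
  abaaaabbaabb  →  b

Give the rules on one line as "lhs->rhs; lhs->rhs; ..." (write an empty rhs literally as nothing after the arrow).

abb->; ba->b; bb->b; bba->a

  | aabbb => ab
  | bbbaabaa => bbaabaa => aabaa => aaba => aab
  | bbaba => aba => ab
  | aaabbbbb => aabbb => ab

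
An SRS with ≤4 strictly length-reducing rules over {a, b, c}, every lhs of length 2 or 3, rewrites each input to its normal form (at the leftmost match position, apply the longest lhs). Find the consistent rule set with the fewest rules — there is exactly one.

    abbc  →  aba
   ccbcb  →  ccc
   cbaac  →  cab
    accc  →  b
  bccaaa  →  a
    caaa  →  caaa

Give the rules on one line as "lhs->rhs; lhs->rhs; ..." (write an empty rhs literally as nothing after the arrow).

  | abbc => aba
  | ccbcb => cccb => ccc
  | cbaac => caac => cab
  | accc => bcc => ac => b

ac->b; baa->; bc->a; cb->c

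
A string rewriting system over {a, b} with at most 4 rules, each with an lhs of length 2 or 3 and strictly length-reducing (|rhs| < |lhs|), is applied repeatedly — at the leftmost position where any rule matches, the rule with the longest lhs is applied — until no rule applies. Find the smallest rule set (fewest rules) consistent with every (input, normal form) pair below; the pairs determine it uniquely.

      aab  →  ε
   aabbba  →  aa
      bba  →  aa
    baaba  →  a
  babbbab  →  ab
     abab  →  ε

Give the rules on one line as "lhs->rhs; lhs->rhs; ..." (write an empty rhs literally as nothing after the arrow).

  | aab => ε
  | aabbba => bba => aa
  | bba => aa
  | baaba => aaba => a

aab->; ba->a; bb->a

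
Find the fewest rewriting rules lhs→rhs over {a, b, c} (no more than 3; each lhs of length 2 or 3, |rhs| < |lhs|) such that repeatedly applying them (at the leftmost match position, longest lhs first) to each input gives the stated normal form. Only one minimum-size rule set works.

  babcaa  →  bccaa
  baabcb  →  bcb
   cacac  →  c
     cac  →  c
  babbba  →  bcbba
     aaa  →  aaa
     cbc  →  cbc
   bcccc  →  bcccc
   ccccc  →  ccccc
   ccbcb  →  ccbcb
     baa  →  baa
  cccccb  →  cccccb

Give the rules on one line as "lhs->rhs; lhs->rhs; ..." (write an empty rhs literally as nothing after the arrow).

ab->c; ac->

  | babcaa => bccaa
  | baabcb => baccb => bcb
  | cacac => cac => c
  | cac => c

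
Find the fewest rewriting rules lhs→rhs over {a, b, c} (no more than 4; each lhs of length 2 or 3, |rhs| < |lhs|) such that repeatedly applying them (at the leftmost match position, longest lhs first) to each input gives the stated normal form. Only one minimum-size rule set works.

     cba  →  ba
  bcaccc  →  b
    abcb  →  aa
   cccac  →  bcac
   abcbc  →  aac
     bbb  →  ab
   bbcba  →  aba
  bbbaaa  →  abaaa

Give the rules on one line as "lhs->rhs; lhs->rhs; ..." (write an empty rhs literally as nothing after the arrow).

acc->cc; bb->a; cb->b; cc->b

  | cba => ba
  | bcaccc => bcccc => bbcc => acc => cc => b
  | abcb => abb => aa
  | cccac => bcac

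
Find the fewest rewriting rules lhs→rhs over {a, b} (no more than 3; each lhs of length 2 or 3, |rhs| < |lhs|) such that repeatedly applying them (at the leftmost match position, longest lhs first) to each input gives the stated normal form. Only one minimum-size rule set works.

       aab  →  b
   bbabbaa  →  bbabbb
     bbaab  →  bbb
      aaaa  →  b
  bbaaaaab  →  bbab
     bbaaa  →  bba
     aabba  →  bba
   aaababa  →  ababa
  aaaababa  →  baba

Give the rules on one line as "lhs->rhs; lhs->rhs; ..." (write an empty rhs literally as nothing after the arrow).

aa->b; aaa->a; aab->b

  | aab => b
  | bbabbaa => bbabbb
  | bbaab => bbb
  | aaaa => aa => b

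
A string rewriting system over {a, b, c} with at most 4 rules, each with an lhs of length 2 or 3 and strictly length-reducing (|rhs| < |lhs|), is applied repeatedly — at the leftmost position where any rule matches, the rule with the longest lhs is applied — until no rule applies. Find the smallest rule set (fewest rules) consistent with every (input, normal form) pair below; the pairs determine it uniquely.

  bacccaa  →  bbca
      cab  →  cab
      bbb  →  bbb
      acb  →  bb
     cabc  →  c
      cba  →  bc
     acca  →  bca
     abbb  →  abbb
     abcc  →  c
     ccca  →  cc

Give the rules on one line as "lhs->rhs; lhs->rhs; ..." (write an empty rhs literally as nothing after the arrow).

  | bacccaa => bbccaa => bbca
  | cab
  | bbb
  | acb => bb

abc->; ac->b; cba->bc; cca->c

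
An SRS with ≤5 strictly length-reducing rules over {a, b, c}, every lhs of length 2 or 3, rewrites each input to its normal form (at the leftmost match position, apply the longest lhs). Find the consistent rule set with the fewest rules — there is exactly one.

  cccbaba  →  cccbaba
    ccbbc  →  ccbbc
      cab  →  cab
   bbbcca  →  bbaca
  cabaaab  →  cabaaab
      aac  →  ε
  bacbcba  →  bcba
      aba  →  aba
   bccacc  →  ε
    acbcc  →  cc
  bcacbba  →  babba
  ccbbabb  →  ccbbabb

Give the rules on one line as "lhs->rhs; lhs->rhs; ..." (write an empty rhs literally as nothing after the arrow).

aac->; acb->; bcc->ac; cac->a

  | cccbaba
  | ccbbc
  | cab
  | bbbcca => bbaca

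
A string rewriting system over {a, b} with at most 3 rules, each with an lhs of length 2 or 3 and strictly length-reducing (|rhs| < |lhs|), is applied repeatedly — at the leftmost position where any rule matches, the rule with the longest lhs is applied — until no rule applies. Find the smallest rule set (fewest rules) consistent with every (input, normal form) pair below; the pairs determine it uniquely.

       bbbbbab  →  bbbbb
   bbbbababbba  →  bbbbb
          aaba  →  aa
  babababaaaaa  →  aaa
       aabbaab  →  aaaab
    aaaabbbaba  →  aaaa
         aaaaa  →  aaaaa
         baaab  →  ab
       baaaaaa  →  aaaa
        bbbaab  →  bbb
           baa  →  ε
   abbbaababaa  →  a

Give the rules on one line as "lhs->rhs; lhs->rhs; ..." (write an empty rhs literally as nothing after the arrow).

  | bbbbbab => bbbbb
  | bbbbababbba => bbbbabbba => bbbbbba => bbbbb
  | aaba => aa
  | babababaaaaa => bababaaaaa => babaaaaa => baaaaa => aaa

abb->a; ba->; baa->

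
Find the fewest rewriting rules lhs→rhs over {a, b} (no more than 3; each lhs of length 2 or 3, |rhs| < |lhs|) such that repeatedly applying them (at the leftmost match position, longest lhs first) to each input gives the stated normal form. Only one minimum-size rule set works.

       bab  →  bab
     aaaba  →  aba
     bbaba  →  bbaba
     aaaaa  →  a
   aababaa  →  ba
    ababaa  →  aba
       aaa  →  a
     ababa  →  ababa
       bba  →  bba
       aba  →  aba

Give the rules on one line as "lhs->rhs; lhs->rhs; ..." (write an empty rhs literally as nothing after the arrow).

  | bab
  | aaaba => aba
  | bbaba
  | aaaaa => aaa => a

aa->; baa->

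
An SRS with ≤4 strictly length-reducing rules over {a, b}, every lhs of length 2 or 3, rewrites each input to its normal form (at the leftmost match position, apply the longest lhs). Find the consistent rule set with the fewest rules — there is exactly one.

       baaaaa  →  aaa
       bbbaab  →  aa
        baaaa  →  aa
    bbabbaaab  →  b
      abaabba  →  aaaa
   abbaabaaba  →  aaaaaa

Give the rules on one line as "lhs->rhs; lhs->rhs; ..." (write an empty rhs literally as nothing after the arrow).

ab->a; baa->; bbb->

  | baaaaa => aaa
  | bbbaab => aab => aa
  | baaaa => aa
  | bbabbaaab => bbabaaab => bbaaaab => baab => b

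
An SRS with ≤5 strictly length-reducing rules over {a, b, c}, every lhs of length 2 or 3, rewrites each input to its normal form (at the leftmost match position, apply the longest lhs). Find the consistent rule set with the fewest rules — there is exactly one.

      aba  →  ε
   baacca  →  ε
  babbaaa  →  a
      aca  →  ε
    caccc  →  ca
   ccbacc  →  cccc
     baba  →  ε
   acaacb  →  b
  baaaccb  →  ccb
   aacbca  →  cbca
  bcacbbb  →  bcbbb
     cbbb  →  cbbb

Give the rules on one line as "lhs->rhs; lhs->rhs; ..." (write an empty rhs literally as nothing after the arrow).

aa->; ab->b; ac->a; ba->

  | aba => ba => ε
  | baacca => acca => aca => aa => ε
  | babbaaa => bbaaa => baa => a
  | aca => aa => ε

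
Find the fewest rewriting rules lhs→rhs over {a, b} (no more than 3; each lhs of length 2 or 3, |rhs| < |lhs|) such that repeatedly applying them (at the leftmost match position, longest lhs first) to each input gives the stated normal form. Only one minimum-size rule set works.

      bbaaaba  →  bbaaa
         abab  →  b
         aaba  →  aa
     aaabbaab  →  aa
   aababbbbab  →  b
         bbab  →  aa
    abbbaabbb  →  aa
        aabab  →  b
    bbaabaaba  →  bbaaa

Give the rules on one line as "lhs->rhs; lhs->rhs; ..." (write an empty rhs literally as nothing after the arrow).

  | bbaaaba => bbaaa
  | abab => ab => b
  | aaba => aa
  | aaabbaab => aabbaab => abbaab => bbaab => bbab => bbb => aa

ab->b; aba->a; bbb->aa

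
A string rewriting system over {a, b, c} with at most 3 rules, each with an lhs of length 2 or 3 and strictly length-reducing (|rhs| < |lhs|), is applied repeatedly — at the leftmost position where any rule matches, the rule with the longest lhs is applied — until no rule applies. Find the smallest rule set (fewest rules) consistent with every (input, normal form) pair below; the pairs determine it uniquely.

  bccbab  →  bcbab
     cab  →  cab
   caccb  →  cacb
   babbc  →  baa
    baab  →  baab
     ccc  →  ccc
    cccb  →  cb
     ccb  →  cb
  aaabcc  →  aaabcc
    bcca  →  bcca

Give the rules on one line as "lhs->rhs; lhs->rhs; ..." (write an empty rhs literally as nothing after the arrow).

bbc->a; ccb->cb

  | bccbab => bcbab
  | cab
  | caccb => cacb
  | babbc => baa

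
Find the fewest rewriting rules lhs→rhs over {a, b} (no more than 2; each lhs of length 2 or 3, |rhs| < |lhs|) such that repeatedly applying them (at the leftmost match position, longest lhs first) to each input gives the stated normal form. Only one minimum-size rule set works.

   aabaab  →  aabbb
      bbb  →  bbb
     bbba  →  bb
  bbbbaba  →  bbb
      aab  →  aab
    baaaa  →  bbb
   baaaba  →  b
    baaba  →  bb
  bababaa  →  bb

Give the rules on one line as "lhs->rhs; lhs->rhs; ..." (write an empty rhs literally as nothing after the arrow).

ba->; baa->bb

  | aabaab => aabbb
  | bbb
  | bbba => bb
  | bbbbaba => bbbba => bbb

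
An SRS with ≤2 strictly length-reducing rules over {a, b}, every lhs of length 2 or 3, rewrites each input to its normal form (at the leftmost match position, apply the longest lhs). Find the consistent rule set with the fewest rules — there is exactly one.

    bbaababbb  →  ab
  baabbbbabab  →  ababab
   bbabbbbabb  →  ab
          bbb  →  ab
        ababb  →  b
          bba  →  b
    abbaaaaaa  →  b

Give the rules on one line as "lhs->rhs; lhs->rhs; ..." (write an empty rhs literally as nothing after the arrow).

  | bbaababbb => aaababbb => bababbb => babaab => babbb => baab => bbb => ab
  | baabbbbabab => bbbbbbabab => abbbbabab => aabbabab => bbbabab => ababab
  | bbabbbbabb => aabbbbabb => bbbbbabb => abbbabb => aababb => bbabb => aabb => bbb => ab
  | bbb => ab

aa->b; bb->a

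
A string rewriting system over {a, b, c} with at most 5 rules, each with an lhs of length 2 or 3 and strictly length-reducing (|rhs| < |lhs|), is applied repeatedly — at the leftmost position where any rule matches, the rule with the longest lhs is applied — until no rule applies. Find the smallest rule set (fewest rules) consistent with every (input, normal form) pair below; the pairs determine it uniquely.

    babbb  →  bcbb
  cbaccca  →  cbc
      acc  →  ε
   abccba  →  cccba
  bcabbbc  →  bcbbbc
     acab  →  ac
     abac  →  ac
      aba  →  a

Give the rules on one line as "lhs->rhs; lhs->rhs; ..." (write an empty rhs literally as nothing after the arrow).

ab->c; acc->; bca->bc; ca->a

  | babbb => bcbb
  | cbaccca => cbca => cbc
  | acc => ε
  | abccba => cccba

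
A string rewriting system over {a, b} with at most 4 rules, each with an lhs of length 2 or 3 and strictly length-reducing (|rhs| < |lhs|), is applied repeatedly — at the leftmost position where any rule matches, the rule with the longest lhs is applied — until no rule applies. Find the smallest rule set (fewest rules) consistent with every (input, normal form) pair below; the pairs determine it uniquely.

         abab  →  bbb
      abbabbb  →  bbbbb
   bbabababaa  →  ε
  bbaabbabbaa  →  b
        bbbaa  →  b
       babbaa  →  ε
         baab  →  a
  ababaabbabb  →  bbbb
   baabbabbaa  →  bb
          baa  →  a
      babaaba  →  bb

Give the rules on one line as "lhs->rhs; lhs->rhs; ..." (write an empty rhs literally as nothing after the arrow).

ab->a; aba->bb; ba->

  | abab => bbb
  | abbabbb => ababbb => bbbbb
  | bbabababaa => bbababaa => bbabaa => bbaa => ba => ε
  | bbaabbabbaa => babbabbaa => bbabbaa => bbbaa => bba => b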